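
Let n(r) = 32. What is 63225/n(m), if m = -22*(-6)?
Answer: 63225/32 ≈ 1975.8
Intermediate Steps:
m = 132
63225/n(m) = 63225/32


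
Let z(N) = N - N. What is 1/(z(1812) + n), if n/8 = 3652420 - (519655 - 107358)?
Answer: 1/25920984 ≈ 3.8579e-8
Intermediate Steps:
z(N) = 0
n = 25920984 (n = 8*(3652420 - (519655 - 107358)) = 8*(3652420 - 1*412297) = 8*(3652420 - 412297) = 8*3240123 = 25920984)
1/(z(1812) + n) = 1/(0 + 25920984) = 1/25920984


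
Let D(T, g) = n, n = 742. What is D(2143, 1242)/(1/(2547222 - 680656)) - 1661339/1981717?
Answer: 2744662134114585/1981717 ≈ 1.3850e+9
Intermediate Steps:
D(T, g) = 742
D(2143, 1242)/(1/(2547222 - 680656)) - 1661339/1981717 = 742/(1/(2547222 - 680656)) - 1661339/1981717 = 742/(1/1866566) - 1661339*1/1981717 = 742/(1/1866566) - 1661339/1981717 = 742*1866566 - 1661339/1981717 = 1384991972 - 1661339/1981717 = 2744662134114585/1981717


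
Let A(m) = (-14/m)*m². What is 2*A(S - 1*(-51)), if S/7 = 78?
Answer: -16716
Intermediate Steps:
S = 546 (S = 7*78 = 546)
A(m) = -14*m
2*A(S - 1*(-51)) = 2*(-14*(546 - 1*(-51))) = 2*(-14*(546 + 51)) = 2*(-14*597) = 2*(-8358) = -16716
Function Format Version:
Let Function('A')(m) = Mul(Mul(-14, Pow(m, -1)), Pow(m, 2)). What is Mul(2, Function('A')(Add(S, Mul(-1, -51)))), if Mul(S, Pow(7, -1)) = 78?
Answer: -16716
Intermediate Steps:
S = 546 (S = Mul(7, 78) = 546)
Function('A')(m) = Mul(-14, m)
Mul(2, Function('A')(Add(S, Mul(-1, -51)))) = Mul(2, Mul(-14, Add(546, Mul(-1, -51)))) = Mul(2, Mul(-14, Add(546, 51))) = Mul(2, Mul(-14, 597)) = Mul(2, -8358) = -16716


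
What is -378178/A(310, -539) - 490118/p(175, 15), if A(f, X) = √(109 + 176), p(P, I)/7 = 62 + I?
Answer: -490118/539 - 378178*√285/285 ≈ -23311.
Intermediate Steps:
p(P, I) = 434 + 7*I (p(P, I) = 7*(62 + I) = 434 + 7*I)
A(f, X) = √285
-378178/A(310, -539) - 490118/p(175, 15) = -378178*√285/285 - 490118/(434 + 7*15) = -378178*√285/285 - 490118/(434 + 105) = -378178*√285/285 - 490118/539 = -490118/539 - 378178*√285/285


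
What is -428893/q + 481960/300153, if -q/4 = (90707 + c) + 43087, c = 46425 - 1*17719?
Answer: 442007520629/195099450000 ≈ 2.2655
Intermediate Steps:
c = 28706 (c = 46425 - 17719 = 28706)
q = -650000 (q = -4*((90707 + 28706) + 43087) = -4*(119413 + 43087) = -4*162500 = -650000)
-428893/q + 481960/300153 = -428893/(-650000) + 481960/300153 = -428893*(-1/650000) + 481960*(1/300153) = 428893/650000 + 481960/300153 = 442007520629/195099450000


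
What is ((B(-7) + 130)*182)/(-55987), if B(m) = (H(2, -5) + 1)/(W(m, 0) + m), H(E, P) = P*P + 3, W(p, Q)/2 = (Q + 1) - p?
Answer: -218218/503883 ≈ -0.43307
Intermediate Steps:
W(p, Q) = 2 - 2*p + 2*Q (W(p, Q) = 2*((Q + 1) - p) = 2*((1 + Q) - p) = 2*(1 + Q - p) = 2 - 2*p + 2*Q)
H(E, P) = 3 + P² (H(E, P) = P² + 3 = 3 + P²)
B(m) = 29/(2 - m) (B(m) = ((3 + (-5)²) + 1)/((2 - 2*m + 2*0) + m) = ((3 + 25) + 1)/((2 - 2*m + 0) + m) = (28 + 1)/((2 - 2*m) + m) = 29/(2 - m))
((B(-7) + 130)*182)/(-55987) = ((-29/(-2 - 7) + 130)*182)/(-55987) = ((-29/(-9) + 130)*182)*(-1/55987) = ((-29*(-⅑) + 130)*182)*(-1/55987) = ((29/9 + 130)*182)*(-1/55987) = ((1199/9)*182)*(-1/55987) = (218218/9)*(-1/55987) = -218218/503883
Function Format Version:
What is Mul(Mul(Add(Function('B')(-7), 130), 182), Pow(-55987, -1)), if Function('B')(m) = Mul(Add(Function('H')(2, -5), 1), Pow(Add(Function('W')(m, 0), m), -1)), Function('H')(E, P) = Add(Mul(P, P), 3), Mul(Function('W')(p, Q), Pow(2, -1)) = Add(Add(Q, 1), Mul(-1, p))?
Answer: Rational(-218218, 503883) ≈ -0.43307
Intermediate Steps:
Function('W')(p, Q) = Add(2, Mul(-2, p), Mul(2, Q)) (Function('W')(p, Q) = Mul(2, Add(Add(Q, 1), Mul(-1, p))) = Mul(2, Add(Add(1, Q), Mul(-1, p))) = Mul(2, Add(1, Q, Mul(-1, p))) = Add(2, Mul(-2, p), Mul(2, Q)))
Function('H')(E, P) = Add(3, Pow(P, 2)) (Function('H')(E, P) = Add(Pow(P, 2), 3) = Add(3, Pow(P, 2)))
Function('B')(m) = Mul(29, Pow(Add(2, Mul(-1, m)), -1)) (Function('B')(m) = Mul(Add(Add(3, Pow(-5, 2)), 1), Pow(Add(Add(2, Mul(-2, m), Mul(2, 0)), m), -1)) = Mul(Add(Add(3, 25), 1), Pow(Add(Add(2, Mul(-2, m), 0), m), -1)) = Mul(Add(28, 1), Pow(Add(Add(2, Mul(-2, m)), m), -1)) = Mul(29, Pow(Add(2, Mul(-1, m)), -1)))
Mul(Mul(Add(Function('B')(-7), 130), 182), Pow(-55987, -1)) = Mul(Mul(Add(Mul(-29, Pow(Add(-2, -7), -1)), 130), 182), Pow(-55987, -1)) = Mul(Mul(Add(Mul(-29, Pow(-9, -1)), 130), 182), Rational(-1, 55987)) = Mul(Mul(Add(Mul(-29, Rational(-1, 9)), 130), 182), Rational(-1, 55987)) = Mul(Mul(Add(Rational(29, 9), 130), 182), Rational(-1, 55987)) = Mul(Mul(Rational(1199, 9), 182), Rational(-1, 55987)) = Mul(Rational(218218, 9), Rational(-1, 55987)) = Rational(-218218, 503883)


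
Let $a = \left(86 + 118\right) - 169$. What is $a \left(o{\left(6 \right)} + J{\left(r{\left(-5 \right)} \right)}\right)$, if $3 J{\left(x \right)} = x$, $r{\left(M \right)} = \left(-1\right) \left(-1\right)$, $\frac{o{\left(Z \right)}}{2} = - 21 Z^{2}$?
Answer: $- \frac{158725}{3} \approx -52908.0$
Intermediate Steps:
$o{\left(Z \right)} = - 42 Z^{2}$ ($o{\left(Z \right)} = 2 \left(- 21 Z^{2}\right) = - 42 Z^{2}$)
$r{\left(M \right)} = 1$
$J{\left(x \right)} = \frac{x}{3}$
$a = 35$ ($a = 204 - 169 = 35$)
$a \left(o{\left(6 \right)} + J{\left(r{\left(-5 \right)} \right)}\right) = 35 \left(- 42 \cdot 6^{2} + \frac{1}{3} \cdot 1\right) = 35 \left(\left(-42\right) 36 + \frac{1}{3}\right) = 35 \left(-1512 + \frac{1}{3}\right) = 35 \left(- \frac{4535}{3}\right) = - \frac{158725}{3}$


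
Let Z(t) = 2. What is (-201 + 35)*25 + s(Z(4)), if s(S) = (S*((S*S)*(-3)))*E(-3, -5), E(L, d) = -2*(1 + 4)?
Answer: -3910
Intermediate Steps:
E(L, d) = -10 (E(L, d) = -2*5 = -10)
s(S) = 30*S³ (s(S) = (S*((S*S)*(-3)))*(-10) = (S*(S²*(-3)))*(-10) = (S*(-3*S²))*(-10) = -3*S³*(-10) = 30*S³)
(-201 + 35)*25 + s(Z(4)) = (-201 + 35)*25 + 30*2³ = -166*25 + 30*8 = -4150 + 240 = -3910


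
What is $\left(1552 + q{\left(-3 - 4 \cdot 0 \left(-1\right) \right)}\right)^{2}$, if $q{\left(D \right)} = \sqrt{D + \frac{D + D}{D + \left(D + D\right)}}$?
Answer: $\frac{\left(4656 + i \sqrt{21}\right)^{2}}{9} \approx 2.4087 \cdot 10^{6} + 4741.4 i$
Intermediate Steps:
$q{\left(D \right)} = \sqrt{\frac{2}{3} + D}$ ($q{\left(D \right)} = \sqrt{D + \frac{2 D}{D + 2 D}} = \sqrt{D + \frac{2 D}{3 D}} = \sqrt{D + 2 D \frac{1}{3 D}} = \sqrt{D + \frac{2}{3}} = \sqrt{\frac{2}{3} + D}$)
$\left(1552 + q{\left(-3 - 4 \cdot 0 \left(-1\right) \right)}\right)^{2} = \left(1552 + \frac{\sqrt{6 + 9 \left(-3 - 4 \cdot 0 \left(-1\right)\right)}}{3}\right)^{2} = \left(1552 + \frac{\sqrt{6 + 9 \left(-3 - 0 \left(-1\right)\right)}}{3}\right)^{2} = \left(1552 + \frac{\sqrt{6 + 9 \left(-3 - 0\right)}}{3}\right)^{2} = \left(1552 + \frac{\sqrt{6 + 9 \left(-3 + 0\right)}}{3}\right)^{2} = \left(1552 + \frac{\sqrt{6 + 9 \left(-3\right)}}{3}\right)^{2} = \left(1552 + \frac{\sqrt{6 - 27}}{3}\right)^{2} = \left(1552 + \frac{\sqrt{-21}}{3}\right)^{2} = \left(1552 + \frac{i \sqrt{21}}{3}\right)^{2}$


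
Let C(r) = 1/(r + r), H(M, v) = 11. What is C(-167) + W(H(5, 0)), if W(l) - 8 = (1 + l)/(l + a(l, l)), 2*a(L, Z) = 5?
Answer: 26711/3006 ≈ 8.8859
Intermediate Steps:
a(L, Z) = 5/2 (a(L, Z) = (½)*5 = 5/2)
C(r) = 1/(2*r)
W(l) = 8 + (1 + l)/(5/2 + l) (W(l) = 8 + (1 + l)/(l + 5/2) = 8 + (1 + l)/(5/2 + l))
C(-167) + W(H(5, 0)) = (½)/(-167) + 6*(7 + 3*11)/(5 + 2*11) = (½)*(-1/167) + 6*(7 + 33)/(5 + 22) = -1/334 + 6*40/27 = -1/334 + 6*(1/27)*40 = -1/334 + 80/9 = 26711/3006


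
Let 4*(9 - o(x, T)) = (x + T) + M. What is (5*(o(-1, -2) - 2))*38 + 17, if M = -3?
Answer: 1632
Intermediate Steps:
o(x, T) = 39/4 - T/4 - x/4 (o(x, T) = 9 - ((x + T) - 3)/4 = 9 - ((T + x) - 3)/4 = 9 - (-3 + T + x)/4 = 9 + (¾ - T/4 - x/4) = 39/4 - T/4 - x/4)
(5*(o(-1, -2) - 2))*38 + 17 = (5*((39/4 - ¼*(-2) - ¼*(-1)) - 2))*38 + 17 = (5*((39/4 + ½ + ¼) - 2))*38 + 17 = (5*(21/2 - 2))*38 + 17 = (5*(17/2))*38 + 17 = (85/2)*38 + 17 = 1615 + 17 = 1632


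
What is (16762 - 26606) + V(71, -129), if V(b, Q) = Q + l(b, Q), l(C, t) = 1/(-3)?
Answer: -29920/3 ≈ -9973.3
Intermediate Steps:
l(C, t) = -⅓
V(b, Q) = -⅓ + Q (V(b, Q) = Q - ⅓ = -⅓ + Q)
(16762 - 26606) + V(71, -129) = (16762 - 26606) + (-⅓ - 129) = -9844 - 388/3 = -29920/3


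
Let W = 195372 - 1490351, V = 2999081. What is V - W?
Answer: 4294060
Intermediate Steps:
W = -1294979
V - W = 2999081 - 1*(-1294979) = 2999081 + 1294979 = 4294060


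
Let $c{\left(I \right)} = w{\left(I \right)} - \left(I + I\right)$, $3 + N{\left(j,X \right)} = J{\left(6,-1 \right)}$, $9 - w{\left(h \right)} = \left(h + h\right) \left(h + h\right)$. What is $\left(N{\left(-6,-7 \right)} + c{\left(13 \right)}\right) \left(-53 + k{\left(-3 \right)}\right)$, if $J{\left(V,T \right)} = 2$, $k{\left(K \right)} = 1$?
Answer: $36088$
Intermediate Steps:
$w{\left(h \right)} = 9 - 4 h^{2}$ ($w{\left(h \right)} = 9 - \left(h + h\right) \left(h + h\right) = 9 - 2 h 2 h = 9 - 4 h^{2}$)
$N{\left(j,X \right)} = -1$ ($N{\left(j,X \right)} = -3 + 2 = -1$)
$c{\left(I \right)} = 9 - 4 I^{2} - 2 I$ ($c{\left(I \right)} = \left(9 - 4 I^{2}\right) - \left(I + I\right) = \left(9 - 4 I^{2}\right) - 2 I = 9 - 4 I^{2} - 2 I$)
$\left(N{\left(-6,-7 \right)} + c{\left(13 \right)}\right) \left(-53 + k{\left(-3 \right)}\right) = \left(-1 - \left(17 + 676\right)\right) \left(-53 + 1\right) = \left(-1 - 693\right) \left(-52\right) = \left(-694\right) \left(-52\right) = 36088$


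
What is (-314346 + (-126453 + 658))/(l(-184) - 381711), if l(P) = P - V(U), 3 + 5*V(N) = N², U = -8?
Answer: 2200705/1909536 ≈ 1.1525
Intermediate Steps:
V(N) = -⅗ + N²/5
l(P) = -61/5 + P (l(P) = P - (-⅗ + (⅕)*(-8)²) = P - (-⅗ + (⅕)*64) = P - (-⅗ + 64/5) = P - 1*61/5 = P - 61/5 = -61/5 + P)
(-314346 + (-126453 + 658))/(l(-184) - 381711) = (-314346 + (-126453 + 658))/((-61/5 - 184) - 381711) = (-314346 - 125795)/(-981/5 - 381711) = -440141/(-1909536/5) = -440141*(-5/1909536) = 2200705/1909536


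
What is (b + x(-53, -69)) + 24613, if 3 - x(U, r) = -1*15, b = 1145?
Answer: 25776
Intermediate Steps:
x(U, r) = 18 (x(U, r) = 3 - (-1)*15 = 3 - 1*(-15) = 3 + 15 = 18)
(b + x(-53, -69)) + 24613 = (1145 + 18) + 24613 = 1163 + 24613 = 25776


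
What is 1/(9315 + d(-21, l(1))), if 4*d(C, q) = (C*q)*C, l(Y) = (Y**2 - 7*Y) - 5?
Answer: 4/32409 ≈ 0.00012342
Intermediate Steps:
l(Y) = -5 + Y**2 - 7*Y
d(C, q) = q*C**2/4 (d(C, q) = ((C*q)*C)/4 = (q*C**2)/4 = q*C**2/4)
1/(9315 + d(-21, l(1))) = 1/(9315 + (1/4)*(-5 + 1**2 - 7*1)*(-21)**2) = 1/(9315 + (1/4)*(-5 + 1 - 7)*441) = 1/(9315 + (1/4)*(-11)*441) = 1/(9315 - 4851/4) = 1/(32409/4) = 4/32409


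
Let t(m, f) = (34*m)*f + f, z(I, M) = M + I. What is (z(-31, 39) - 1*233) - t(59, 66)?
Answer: -132687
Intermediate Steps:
z(I, M) = I + M
t(m, f) = f + 34*f*m (t(m, f) = 34*f*m + f = f + 34*f*m)
(z(-31, 39) - 1*233) - t(59, 66) = ((-31 + 39) - 1*233) - 66*(1 + 34*59) = (8 - 233) - 66*(1 + 2006) = -225 - 66*2007 = -225 - 1*132462 = -225 - 132462 = -132687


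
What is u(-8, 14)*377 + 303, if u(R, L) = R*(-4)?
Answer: 12367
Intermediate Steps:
u(R, L) = -4*R
u(-8, 14)*377 + 303 = -4*(-8)*377 + 303 = 32*377 + 303 = 12064 + 303 = 12367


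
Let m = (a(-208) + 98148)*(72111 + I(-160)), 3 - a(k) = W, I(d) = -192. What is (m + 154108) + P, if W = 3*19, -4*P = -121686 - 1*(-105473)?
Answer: 28219922189/4 ≈ 7.0550e+9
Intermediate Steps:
P = 16213/4 (P = -(-121686 - 1*(-105473))/4 = -(-121686 + 105473)/4 = -¼*(-16213) = 16213/4 ≈ 4053.3)
W = 57
a(k) = -54 (a(k) = 3 - 1*57 = 3 - 57 = -54)
m = 7054822386 (m = (-54 + 98148)*(72111 - 192) = 98094*71919 = 7054822386)
(m + 154108) + P = (7054822386 + 154108) + 16213/4 = 7054976494 + 16213/4 = 28219922189/4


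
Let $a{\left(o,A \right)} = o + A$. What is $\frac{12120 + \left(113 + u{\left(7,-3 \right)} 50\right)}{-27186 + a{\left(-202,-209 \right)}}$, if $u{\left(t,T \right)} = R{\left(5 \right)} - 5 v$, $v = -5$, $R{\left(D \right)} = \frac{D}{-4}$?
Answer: $- \frac{8947}{18398} \approx -0.4863$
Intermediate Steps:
$R{\left(D \right)} = - \frac{D}{4}$ ($R{\left(D \right)} = D \left(- \frac{1}{4}\right) = - \frac{D}{4}$)
$a{\left(o,A \right)} = A + o$
$u{\left(t,T \right)} = \frac{95}{4}$ ($u{\left(t,T \right)} = \left(- \frac{1}{4}\right) 5 - -25 = - \frac{5}{4} + 25 = \frac{95}{4}$)
$\frac{12120 + \left(113 + u{\left(7,-3 \right)} 50\right)}{-27186 + a{\left(-202,-209 \right)}} = \frac{12120 + \left(113 + \frac{95}{4} \cdot 50\right)}{-27186 - 411} = \frac{12120 + \left(113 + \frac{2375}{2}\right)}{-27186 - 411} = \frac{12120 + \frac{2601}{2}}{-27597} = \frac{26841}{2} \left(- \frac{1}{27597}\right) = - \frac{8947}{18398}$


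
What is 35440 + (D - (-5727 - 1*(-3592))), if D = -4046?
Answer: 33529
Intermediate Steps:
35440 + (D - (-5727 - 1*(-3592))) = 35440 + (-4046 - (-5727 - 1*(-3592))) = 35440 + (-4046 - (-5727 + 3592)) = 35440 + (-4046 - 1*(-2135)) = 35440 + (-4046 + 2135) = 35440 - 1911 = 33529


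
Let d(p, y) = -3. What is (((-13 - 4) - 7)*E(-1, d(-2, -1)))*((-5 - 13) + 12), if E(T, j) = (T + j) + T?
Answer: -720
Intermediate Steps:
E(T, j) = j + 2*T
(((-13 - 4) - 7)*E(-1, d(-2, -1)))*((-5 - 13) + 12) = (((-13 - 4) - 7)*(-3 + 2*(-1)))*((-5 - 13) + 12) = ((-17 - 7)*(-3 - 2))*(-18 + 12) = -24*(-5)*(-6) = 120*(-6) = -720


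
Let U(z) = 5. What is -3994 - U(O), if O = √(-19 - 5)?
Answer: -3999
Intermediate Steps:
O = 2*I*√6 (O = √(-24) = 2*I*√6 ≈ 4.899*I)
-3994 - U(O) = -3994 - 1*5 = -3994 - 5 = -3999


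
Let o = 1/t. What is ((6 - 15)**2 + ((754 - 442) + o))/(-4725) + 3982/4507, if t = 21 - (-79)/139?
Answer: 51096383129/63844133850 ≈ 0.80033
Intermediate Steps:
t = 2998/139 (t = 21 - (-79)/139 = 21 - 1*(-79/139) = 21 + 79/139 = 2998/139 ≈ 21.568)
o = 139/2998 (o = 1/(2998/139) = 139/2998 ≈ 0.046364)
((6 - 15)**2 + ((754 - 442) + o))/(-4725) + 3982/4507 = ((6 - 15)**2 + ((754 - 442) + 139/2998))/(-4725) + 3982/4507 = ((-9)**2 + (312 + 139/2998))*(-1/4725) + 3982*(1/4507) = (81 + 935515/2998)*(-1/4725) + 3982/4507 = (1178353/2998)*(-1/4725) + 3982/4507 = -1178353/14165550 + 3982/4507 = 51096383129/63844133850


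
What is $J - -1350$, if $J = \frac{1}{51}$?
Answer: $\frac{68851}{51} \approx 1350.0$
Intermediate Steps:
$J = \frac{1}{51} \approx 0.019608$
$J - -1350 = \frac{1}{51} - -1350 = \frac{1}{51} + 1350 = \frac{68851}{51}$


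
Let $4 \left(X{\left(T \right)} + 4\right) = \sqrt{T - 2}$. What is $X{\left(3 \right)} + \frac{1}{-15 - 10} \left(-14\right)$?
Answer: $- \frac{319}{100} \approx -3.19$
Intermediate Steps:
$X{\left(T \right)} = -4 + \frac{\sqrt{-2 + T}}{4}$ ($X{\left(T \right)} = -4 + \frac{\sqrt{T - 2}}{4} = -4 + \frac{\sqrt{-2 + T}}{4}$)
$X{\left(3 \right)} + \frac{1}{-15 - 10} \left(-14\right) = \left(-4 + \frac{\sqrt{-2 + 3}}{4}\right) + \frac{1}{-15 - 10} \left(-14\right) = \left(-4 + \frac{\sqrt{1}}{4}\right) + \frac{1}{-25} \left(-14\right) = \left(-4 + \frac{1}{4} \cdot 1\right) - - \frac{14}{25} = \left(-4 + \frac{1}{4}\right) + \frac{14}{25} = - \frac{15}{4} + \frac{14}{25} = - \frac{319}{100}$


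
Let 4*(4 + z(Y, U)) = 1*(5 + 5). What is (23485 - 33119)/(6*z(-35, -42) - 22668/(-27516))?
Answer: 11045381/9374 ≈ 1178.3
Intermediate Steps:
z(Y, U) = -3/2 (z(Y, U) = -4 + (1*(5 + 5))/4 = -4 + (1*10)/4 = -4 + (1/4)*10 = -4 + 5/2 = -3/2)
(23485 - 33119)/(6*z(-35, -42) - 22668/(-27516)) = (23485 - 33119)/(6*(-3/2) - 22668/(-27516)) = -9634/(-9 - 22668*(-1/27516)) = -9634/(-9 + 1889/2293) = -9634/(-18748/2293) = -9634*(-2293/18748) = 11045381/9374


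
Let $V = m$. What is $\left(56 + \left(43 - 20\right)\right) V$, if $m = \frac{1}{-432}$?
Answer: $- \frac{79}{432} \approx -0.18287$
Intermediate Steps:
$m = - \frac{1}{432} \approx -0.0023148$
$V = - \frac{1}{432} \approx -0.0023148$
$\left(56 + \left(43 - 20\right)\right) V = \left(56 + \left(43 - 20\right)\right) \left(- \frac{1}{432}\right) = \left(56 + 23\right) \left(- \frac{1}{432}\right) = 79 \left(- \frac{1}{432}\right) = - \frac{79}{432}$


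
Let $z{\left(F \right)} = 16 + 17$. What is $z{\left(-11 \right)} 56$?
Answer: $1848$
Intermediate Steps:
$z{\left(F \right)} = 33$
$z{\left(-11 \right)} 56 = 33 \cdot 56 = 1848$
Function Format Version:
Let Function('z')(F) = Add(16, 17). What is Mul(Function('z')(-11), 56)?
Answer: 1848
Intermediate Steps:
Function('z')(F) = 33
Mul(Function('z')(-11), 56) = Mul(33, 56) = 1848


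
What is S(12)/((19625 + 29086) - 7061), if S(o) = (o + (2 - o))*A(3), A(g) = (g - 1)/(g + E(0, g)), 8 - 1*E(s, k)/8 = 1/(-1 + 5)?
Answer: 2/1353625 ≈ 1.4775e-6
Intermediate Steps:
E(s, k) = 62 (E(s, k) = 64 - 8/(-1 + 5) = 64 - 8/4 = 64 - 8*¼ = 64 - 2 = 62)
A(g) = (-1 + g)/(62 + g) (A(g) = (g - 1)/(g + 62) = (-1 + g)/(62 + g))
S(o) = 4/65 (S(o) = (o + (2 - o))*((-1 + 3)/(62 + 3)) = 2*(2/65) = 4/65)
S(12)/((19625 + 29086) - 7061) = 4/(65*((19625 + 29086) - 7061)) = 4/(65*(48711 - 7061)) = (4/65)/41650 = (4/65)*(1/41650) = 2/1353625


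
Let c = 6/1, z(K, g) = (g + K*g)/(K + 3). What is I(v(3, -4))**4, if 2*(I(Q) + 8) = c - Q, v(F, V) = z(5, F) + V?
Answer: 1185921/4096 ≈ 289.53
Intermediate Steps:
z(K, g) = (g + K*g)/(3 + K)
c = 6 (c = 6*1 = 6)
v(F, V) = V + 3*F/4 (v(F, V) = F*(1 + 5)/(3 + 5) + V = F*6/8 + V = F*(1/8)*6 + V = 3*F/4 + V = V + 3*F/4)
I(Q) = -5 - Q/2 (I(Q) = -8 + (6 - Q)/2 = -8 + (3 - Q/2) = -5 - Q/2)
I(v(3, -4))**4 = (-5 - (-4 + (3/4)*3)/2)**4 = (-5 - (-4 + 9/4)/2)**4 = (-5 - 1/2*(-7/4))**4 = (-5 + 7/8)**4 = (-33/8)**4 = 1185921/4096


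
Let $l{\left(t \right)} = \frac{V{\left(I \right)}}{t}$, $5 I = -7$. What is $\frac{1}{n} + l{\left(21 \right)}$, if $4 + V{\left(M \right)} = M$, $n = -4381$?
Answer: $- \frac{39464}{153335} \approx -0.25737$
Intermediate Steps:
$I = - \frac{7}{5}$ ($I = \frac{1}{5} \left(-7\right) = - \frac{7}{5} \approx -1.4$)
$V{\left(M \right)} = -4 + M$
$l{\left(t \right)} = - \frac{27}{5 t}$ ($l{\left(t \right)} = \frac{-4 - \frac{7}{5}}{t} = - \frac{27}{5 t}$)
$\frac{1}{n} + l{\left(21 \right)} = \frac{1}{-4381} - \frac{27}{5 \cdot 21} = - \frac{1}{4381} - \frac{9}{35} = - \frac{39464}{153335}$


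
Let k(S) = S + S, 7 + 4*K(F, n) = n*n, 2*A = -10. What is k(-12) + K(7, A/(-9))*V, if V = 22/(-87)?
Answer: -166147/7047 ≈ -23.577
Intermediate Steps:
A = -5 (A = (½)*(-10) = -5)
K(F, n) = -7/4 + n²/4 (K(F, n) = -7/4 + (n*n)/4 = -7/4 + n²/4)
k(S) = 2*S
V = -22/87 (V = 22*(-1/87) = -22/87 ≈ -0.25287)
k(-12) + K(7, A/(-9))*V = 2*(-12) + (-7/4 + (-5/(-9))²/4)*(-22/87) = -24 + (-7/4 + (-5*(-⅑))²/4)*(-22/87) = -24 + (-7/4 + (5/9)²/4)*(-22/87) = -24 + (-7/4 + (¼)*(25/81))*(-22/87) = -24 + (-7/4 + 25/324)*(-22/87) = -24 - 271/162*(-22/87) = -24 + 2981/7047 = -166147/7047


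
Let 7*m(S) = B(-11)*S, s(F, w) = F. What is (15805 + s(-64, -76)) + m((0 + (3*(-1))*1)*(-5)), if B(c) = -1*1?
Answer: 110172/7 ≈ 15739.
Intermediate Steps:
B(c) = -1
m(S) = -S/7 (m(S) = (-S)/7 = -S/7)
(15805 + s(-64, -76)) + m((0 + (3*(-1))*1)*(-5)) = (15805 - 64) - (0 + (3*(-1))*1)*(-5)/7 = 15741 - (0 - 3*1)*(-5)/7 = 15741 - (0 - 3)*(-5)/7 = 15741 - (-3)*(-5)/7 = 15741 - 1/7*15 = 15741 - 15/7 = 110172/7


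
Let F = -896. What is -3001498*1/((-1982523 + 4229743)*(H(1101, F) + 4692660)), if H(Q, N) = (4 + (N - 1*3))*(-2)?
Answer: -1500749/5274730964500 ≈ -2.8452e-7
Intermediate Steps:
H(Q, N) = -2 - 2*N (H(Q, N) = (4 + (N - 3))*(-2) = (4 + (-3 + N))*(-2) = (1 + N)*(-2) = -2 - 2*N)
-3001498*1/((-1982523 + 4229743)*(H(1101, F) + 4692660)) = -3001498*1/((-1982523 + 4229743)*((-2 - 2*(-896)) + 4692660)) = -3001498*1/(2247220*((-2 + 1792) + 4692660)) = -3001498*1/(2247220*(1790 + 4692660)) = -3001498/(4694450*2247220) = -3001498/10549461929000 = -3001498*1/10549461929000 = -1500749/5274730964500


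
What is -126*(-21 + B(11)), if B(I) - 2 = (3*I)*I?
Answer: -43344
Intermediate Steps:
B(I) = 2 + 3*I² (B(I) = 2 + (3*I)*I = 2 + 3*I²)
-126*(-21 + B(11)) = -126*(-21 + (2 + 3*11²)) = -126*(-21 + (2 + 3*121)) = -126*(-21 + (2 + 363)) = -126*(-21 + 365) = -126*344 = -43344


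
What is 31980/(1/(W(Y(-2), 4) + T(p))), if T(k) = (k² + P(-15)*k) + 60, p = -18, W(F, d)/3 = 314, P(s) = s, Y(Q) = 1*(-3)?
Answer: 51040080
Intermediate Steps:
Y(Q) = -3
W(F, d) = 942 (W(F, d) = 3*314 = 942)
T(k) = 60 + k² - 15*k (T(k) = (k² - 15*k) + 60 = 60 + k² - 15*k)
31980/(1/(W(Y(-2), 4) + T(p))) = 31980/(1/(942 + (60 + (-18)² - 15*(-18)))) = 31980/(1/(942 + (60 + 324 + 270))) = 31980/(1/(942 + 654)) = 31980/(1/1596) = 31980*1596 = 51040080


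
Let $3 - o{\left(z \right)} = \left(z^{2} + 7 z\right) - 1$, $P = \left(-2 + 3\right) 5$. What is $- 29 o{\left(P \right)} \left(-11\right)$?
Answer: $-17864$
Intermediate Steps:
$P = 5$ ($P = 1 \cdot 5 = 5$)
$o{\left(z \right)} = 4 - z^{2} - 7 z$ ($o{\left(z \right)} = 3 - \left(\left(z^{2} + 7 z\right) - 1\right) = 3 - \left(-1 + z^{2} + 7 z\right) = 4 - z^{2} - 7 z$)
$- 29 o{\left(P \right)} \left(-11\right) = - 29 \left(4 - 5^{2} - 35\right) \left(-11\right) = - 29 \left(4 - 25 - 35\right) \left(-11\right) = \left(-29\right) \left(-56\right) \left(-11\right) = 1624 \left(-11\right) = -17864$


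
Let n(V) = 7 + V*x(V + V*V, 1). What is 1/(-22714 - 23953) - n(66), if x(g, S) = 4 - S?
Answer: -9566736/46667 ≈ -205.00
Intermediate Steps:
n(V) = 7 + 3*V (n(V) = 7 + V*(4 - 1*1) = 7 + V*(4 - 1) = 7 + V*3 = 7 + 3*V)
1/(-22714 - 23953) - n(66) = 1/(-22714 - 23953) - (7 + 3*66) = 1/(-46667) - (7 + 198) = -1/46667 - 1*205 = -1/46667 - 205 = -9566736/46667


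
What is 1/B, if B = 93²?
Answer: 1/8649 ≈ 0.00011562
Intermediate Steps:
B = 8649
1/B = 1/8649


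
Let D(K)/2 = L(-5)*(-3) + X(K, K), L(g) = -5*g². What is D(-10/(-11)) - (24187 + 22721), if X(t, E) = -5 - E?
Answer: -507868/11 ≈ -46170.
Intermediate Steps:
D(K) = 740 - 2*K (D(K) = 2*(-5*(-5)²*(-3) + (-5 - K)) = 2*(-5*25*(-3) + (-5 - K)) = 2*(-125*(-3) + (-5 - K)) = 2*(375 + (-5 - K)) = 2*(370 - K) = 740 - 2*K)
D(-10/(-11)) - (24187 + 22721) = (740 - (-20)/(-11)) - (24187 + 22721) = (740 - (-20)*(-1)/11) - 1*46908 = (740 - 2*10/11) - 46908 = (740 - 20/11) - 46908 = 8120/11 - 46908 = -507868/11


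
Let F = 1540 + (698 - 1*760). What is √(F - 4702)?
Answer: 2*I*√806 ≈ 56.78*I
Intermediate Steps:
F = 1478 (F = 1540 + (698 - 760) = 1540 - 62 = 1478)
√(F - 4702) = √(1478 - 4702) = √(-3224) = 2*I*√806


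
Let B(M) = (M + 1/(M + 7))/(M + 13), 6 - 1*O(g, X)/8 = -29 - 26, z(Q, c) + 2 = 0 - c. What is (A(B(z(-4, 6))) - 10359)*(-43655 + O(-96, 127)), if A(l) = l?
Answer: 2236223268/5 ≈ 4.4724e+8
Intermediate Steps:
z(Q, c) = -2 - c (z(Q, c) = -2 + (0 - c) = -2 - c)
O(g, X) = 488 (O(g, X) = 48 - 8*(-29 - 26) = 48 - 8*(-55) = 48 + 440 = 488)
B(M) = (M + 1/(7 + M))/(13 + M)
(A(B(z(-4, 6))) - 10359)*(-43655 + O(-96, 127)) = ((1 + (-2 - 1*6)**2 + 7*(-2 - 1*6))/(91 + (-2 - 1*6)**2 + 20*(-2 - 1*6)) - 10359)*(-43655 + 488) = ((1 + (-2 - 6)**2 + 7*(-2 - 6))/(91 + (-2 - 6)**2 + 20*(-2 - 6)) - 10359)*(-43167) = ((1 + (-8)**2 + 7*(-8))/(91 + (-8)**2 + 20*(-8)) - 10359)*(-43167) = ((1 + 64 - 56)/(91 + 64 - 160) - 10359)*(-43167) = (9/(-5) - 10359)*(-43167) = (-1/5*9 - 10359)*(-43167) = (-9/5 - 10359)*(-43167) = -51804/5*(-43167) = 2236223268/5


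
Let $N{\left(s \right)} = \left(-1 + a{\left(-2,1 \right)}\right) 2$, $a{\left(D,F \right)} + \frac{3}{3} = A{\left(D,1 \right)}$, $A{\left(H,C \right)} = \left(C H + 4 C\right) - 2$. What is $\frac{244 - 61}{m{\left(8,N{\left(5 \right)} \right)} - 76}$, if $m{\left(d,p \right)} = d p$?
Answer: $- \frac{61}{36} \approx -1.6944$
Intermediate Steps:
$A{\left(H,C \right)} = -2 + 4 C + C H$ ($A{\left(H,C \right)} = \left(4 C + C H\right) - 2 = -2 + 4 C + C H$)
$a{\left(D,F \right)} = 1 + D$ ($a{\left(D,F \right)} = -1 + \left(-2 + 4 \cdot 1 + 1 D\right) = -1 + \left(-2 + 4 + D\right) = -1 + \left(2 + D\right) = 1 + D$)
$N{\left(s \right)} = -4$ ($N{\left(s \right)} = \left(-1 + \left(1 - 2\right)\right) 2 = \left(-1 - 1\right) 2 = \left(-2\right) 2 = -4$)
$\frac{244 - 61}{m{\left(8,N{\left(5 \right)} \right)} - 76} = \frac{244 - 61}{8 \left(-4\right) - 76} = \frac{183}{-32 - 76} = \frac{183}{-108} = 183 \left(- \frac{1}{108}\right) = - \frac{61}{36}$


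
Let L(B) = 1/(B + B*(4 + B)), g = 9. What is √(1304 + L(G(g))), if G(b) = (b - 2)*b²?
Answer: √423341415497/18018 ≈ 36.111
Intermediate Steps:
G(b) = b²*(-2 + b) (G(b) = (-2 + b)*b² = b²*(-2 + b))
√(1304 + L(G(g))) = √(1304 + 1/(((9²*(-2 + 9)))*(5 + 9²*(-2 + 9)))) = √(1304 + 1/(((81*7))*(5 + 81*7))) = √(1304 + 1/(567*(5 + 567))) = √(1304 + (1/567)/572) = √(1304 + (1/567)*(1/572)) = √(1304 + 1/324324) = √(422918497/324324) = √423341415497/18018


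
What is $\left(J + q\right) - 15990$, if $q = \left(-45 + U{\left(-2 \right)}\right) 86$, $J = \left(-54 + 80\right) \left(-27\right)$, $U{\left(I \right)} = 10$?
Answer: $-19702$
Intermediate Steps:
$J = -702$ ($J = 26 \left(-27\right) = -702$)
$q = -3010$ ($q = \left(-45 + 10\right) 86 = \left(-35\right) 86 = -3010$)
$\left(J + q\right) - 15990 = \left(-702 - 3010\right) - 15990 = -3712 - 15990 = -19702$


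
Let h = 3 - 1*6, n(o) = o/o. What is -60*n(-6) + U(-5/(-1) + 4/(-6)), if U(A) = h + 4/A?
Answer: -807/13 ≈ -62.077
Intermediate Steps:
n(o) = 1
h = -3 (h = 3 - 6 = -3)
U(A) = -3 + 4/A
-60*n(-6) + U(-5/(-1) + 4/(-6)) = -60*1 + (-3 + 4/(-5/(-1) + 4/(-6))) = -60 + (-3 + 4/(-5*(-1) + 4*(-⅙))) = -60 + (-3 + 4/(5 - ⅔)) = -60 + (-3 + 4/(13/3)) = -60 + (-3 + 4*(3/13)) = -60 + (-3 + 12/13) = -60 - 27/13 = -807/13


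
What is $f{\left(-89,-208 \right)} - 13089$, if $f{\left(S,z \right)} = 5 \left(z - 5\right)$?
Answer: $-14154$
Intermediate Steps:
$f{\left(S,z \right)} = -25 + 5 z$ ($f{\left(S,z \right)} = 5 \left(-5 + z\right) = -25 + 5 z$)
$f{\left(-89,-208 \right)} - 13089 = \left(-25 + 5 \left(-208\right)\right) - 13089 = \left(-25 - 1040\right) - 13089 = -1065 - 13089 = -14154$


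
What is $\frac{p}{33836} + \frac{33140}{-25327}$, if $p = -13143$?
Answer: $- \frac{1454197801}{856964372} \approx -1.6969$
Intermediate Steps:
$\frac{p}{33836} + \frac{33140}{-25327} = - \frac{13143}{33836} + \frac{33140}{-25327} = \left(-13143\right) \frac{1}{33836} + 33140 \left(- \frac{1}{25327}\right) = - \frac{13143}{33836} - \frac{33140}{25327} = - \frac{1454197801}{856964372}$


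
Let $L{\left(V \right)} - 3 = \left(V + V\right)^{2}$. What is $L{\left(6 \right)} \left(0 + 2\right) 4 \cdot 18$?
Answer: $21168$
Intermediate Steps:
$L{\left(V \right)} = 3 + 4 V^{2}$ ($L{\left(V \right)} = 3 + \left(V + V\right)^{2} = 3 + \left(2 V\right)^{2} = 3 + 4 V^{2}$)
$L{\left(6 \right)} \left(0 + 2\right) 4 \cdot 18 = \left(3 + 4 \cdot 6^{2}\right) \left(0 + 2\right) 4 \cdot 18 = \left(3 + 4 \cdot 36\right) 2 \cdot 4 \cdot 18 = \left(3 + 144\right) 8 \cdot 18 = 147 \cdot 8 \cdot 18 = 1176 \cdot 18 = 21168$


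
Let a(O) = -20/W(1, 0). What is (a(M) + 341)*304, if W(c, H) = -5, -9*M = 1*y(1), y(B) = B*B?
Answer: 104880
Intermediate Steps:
y(B) = B**2
M = -1/9 (M = -1**2/9 = -1/9 ≈ -0.11111)
a(O) = 4 (a(O) = -20/(-5) = -20*(-1/5) = 4)
(a(M) + 341)*304 = (4 + 341)*304 = 345*304 = 104880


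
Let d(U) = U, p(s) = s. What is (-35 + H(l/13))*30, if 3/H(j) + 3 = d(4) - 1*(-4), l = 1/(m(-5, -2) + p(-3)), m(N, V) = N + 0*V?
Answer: -1032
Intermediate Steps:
m(N, V) = N (m(N, V) = N + 0 = N)
l = -⅛ (l = 1/(-5 - 3) = 1/(-8) = -⅛ ≈ -0.12500)
H(j) = ⅗ (H(j) = 3/(-3 + (4 - 1*(-4))) = 3/(-3 + (4 + 4)) = 3/(-3 + 8) = 3/5 = 3*(⅕) = ⅗)
(-35 + H(l/13))*30 = (-35 + ⅗)*30 = -172/5*30 = -1032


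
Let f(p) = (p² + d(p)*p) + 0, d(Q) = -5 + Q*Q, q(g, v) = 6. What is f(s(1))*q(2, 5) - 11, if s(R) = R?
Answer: -29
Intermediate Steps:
d(Q) = -5 + Q²
f(p) = p² + p*(-5 + p²) (f(p) = (p² + (-5 + p²)*p) + 0 = (p² + p*(-5 + p²)) + 0 = p² + p*(-5 + p²))
f(s(1))*q(2, 5) - 11 = (1*(-5 + 1 + 1²))*6 - 11 = (1*(-5 + 1 + 1))*6 - 11 = (1*(-3))*6 - 11 = -3*6 - 11 = -18 - 11 = -29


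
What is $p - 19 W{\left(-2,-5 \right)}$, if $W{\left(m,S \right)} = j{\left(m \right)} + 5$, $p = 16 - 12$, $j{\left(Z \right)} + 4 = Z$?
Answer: $23$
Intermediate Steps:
$j{\left(Z \right)} = -4 + Z$
$p = 4$ ($p = 16 - 12 = 4$)
$W{\left(m,S \right)} = 1 + m$ ($W{\left(m,S \right)} = \left(-4 + m\right) + 5 = 1 + m$)
$p - 19 W{\left(-2,-5 \right)} = 4 - 19 \left(1 - 2\right) = 4 - -19 = 4 + 19 = 23$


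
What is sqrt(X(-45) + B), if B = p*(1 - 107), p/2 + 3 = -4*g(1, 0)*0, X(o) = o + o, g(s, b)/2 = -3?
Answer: sqrt(546) ≈ 23.367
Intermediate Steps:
g(s, b) = -6 (g(s, b) = 2*(-3) = -6)
X(o) = 2*o
p = -6 (p = -6 + 2*(-4*(-6)*0) = -6 + 2*(24*0) = -6 + 2*0 = -6 + 0 = -6)
B = 636 (B = -6*(1 - 107) = -6*(-106) = 636)
sqrt(X(-45) + B) = sqrt(2*(-45) + 636) = sqrt(-90 + 636) = sqrt(546)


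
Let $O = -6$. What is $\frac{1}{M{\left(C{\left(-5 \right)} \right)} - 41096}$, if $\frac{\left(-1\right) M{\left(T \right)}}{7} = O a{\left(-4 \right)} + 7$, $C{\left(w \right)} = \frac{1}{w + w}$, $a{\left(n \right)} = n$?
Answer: $- \frac{1}{41313} \approx -2.4205 \cdot 10^{-5}$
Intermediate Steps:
$C{\left(w \right)} = \frac{1}{2 w}$
$M{\left(T \right)} = -217$ ($M{\left(T \right)} = - 7 \left(\left(-6\right) \left(-4\right) + 7\right) = - 7 \left(24 + 7\right) = \left(-7\right) 31 = -217$)
$\frac{1}{M{\left(C{\left(-5 \right)} \right)} - 41096} = \frac{1}{-217 - 41096} = \frac{1}{-41313} = - \frac{1}{41313}$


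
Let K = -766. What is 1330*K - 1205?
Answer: -1019985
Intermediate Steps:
1330*K - 1205 = 1330*(-766) - 1205 = -1018780 - 1205 = -1019985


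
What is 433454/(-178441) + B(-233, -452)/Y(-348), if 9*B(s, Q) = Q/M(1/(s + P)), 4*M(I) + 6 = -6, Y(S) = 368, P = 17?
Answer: -1056535903/443247444 ≈ -2.3836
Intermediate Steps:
M(I) = -3 (M(I) = -3/2 + (1/4)*(-6) = -3/2 - 3/2 = -3)
B(s, Q) = -Q/27 (B(s, Q) = (Q/(-3))/9 = (Q*(-1/3))/9 = (-Q/3)/9 = -Q/27)
433454/(-178441) + B(-233, -452)/Y(-348) = 433454/(-178441) - 1/27*(-452)/368 = 433454*(-1/178441) + (452/27)*(1/368) = -433454/178441 + 113/2484 = -1056535903/443247444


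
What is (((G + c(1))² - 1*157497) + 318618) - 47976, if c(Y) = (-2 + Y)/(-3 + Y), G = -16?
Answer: 453541/4 ≈ 1.1339e+5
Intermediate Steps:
c(Y) = (-2 + Y)/(-3 + Y)
(((G + c(1))² - 1*157497) + 318618) - 47976 = (((-16 + (-2 + 1)/(-3 + 1))² - 1*157497) + 318618) - 47976 = (((-16 - 1/(-2))² - 157497) + 318618) - 47976 = (((-16 - ½*(-1))² - 157497) + 318618) - 47976 = (((-16 + ½)² - 157497) + 318618) - 47976 = (((-31/2)² - 157497) + 318618) - 47976 = ((961/4 - 157497) + 318618) - 47976 = (-629027/4 + 318618) - 47976 = 645445/4 - 47976 = 453541/4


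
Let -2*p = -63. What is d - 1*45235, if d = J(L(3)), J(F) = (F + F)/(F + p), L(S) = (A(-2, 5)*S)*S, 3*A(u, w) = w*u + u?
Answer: -45219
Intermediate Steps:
A(u, w) = u/3 + u*w/3 (A(u, w) = (w*u + u)/3 = (u*w + u)/3 = (u + u*w)/3 = u/3 + u*w/3)
p = 63/2 (p = -½*(-63) = 63/2 ≈ 31.500)
L(S) = -4*S² (L(S) = (((⅓)*(-2)*(1 + 5))*S)*S = (((⅓)*(-2)*6)*S)*S = (-4*S)*S = -4*S²)
J(F) = 2*F/(63/2 + F) (J(F) = (F + F)/(F + 63/2) = (2*F)/(63/2 + F) = 2*F/(63/2 + F))
d = 16 (d = 4*(-4*3²)/(63 + 2*(-4*3²)) = 4*(-4*9)/(63 + 2*(-4*9)) = 4*(-36)/(63 + 2*(-36)) = 4*(-36)/(63 - 72) = 4*(-36)/(-9) = 4*(-36)*(-⅑) = 16)
d - 1*45235 = 16 - 1*45235 = 16 - 45235 = -45219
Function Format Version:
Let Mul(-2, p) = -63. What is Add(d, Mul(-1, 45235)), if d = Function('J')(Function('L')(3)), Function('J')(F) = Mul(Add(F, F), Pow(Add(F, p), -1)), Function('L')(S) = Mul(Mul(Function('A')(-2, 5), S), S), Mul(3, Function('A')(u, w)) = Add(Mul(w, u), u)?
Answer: -45219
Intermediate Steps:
Function('A')(u, w) = Add(Mul(Rational(1, 3), u), Mul(Rational(1, 3), u, w)) (Function('A')(u, w) = Mul(Rational(1, 3), Add(Mul(w, u), u)) = Mul(Rational(1, 3), Add(Mul(u, w), u)) = Mul(Rational(1, 3), Add(u, Mul(u, w))) = Add(Mul(Rational(1, 3), u), Mul(Rational(1, 3), u, w)))
p = Rational(63, 2) (p = Mul(Rational(-1, 2), -63) = Rational(63, 2) ≈ 31.500)
Function('L')(S) = Mul(-4, Pow(S, 2)) (Function('L')(S) = Mul(Mul(Mul(Rational(1, 3), -2, Add(1, 5)), S), S) = Mul(Mul(Mul(Rational(1, 3), -2, 6), S), S) = Mul(Mul(-4, S), S) = Mul(-4, Pow(S, 2)))
Function('J')(F) = Mul(2, F, Pow(Add(Rational(63, 2), F), -1)) (Function('J')(F) = Mul(Add(F, F), Pow(Add(F, Rational(63, 2)), -1)) = Mul(Mul(2, F), Pow(Add(Rational(63, 2), F), -1)) = Mul(2, F, Pow(Add(Rational(63, 2), F), -1)))
d = 16 (d = Mul(4, Mul(-4, Pow(3, 2)), Pow(Add(63, Mul(2, Mul(-4, Pow(3, 2)))), -1)) = Mul(4, Mul(-4, 9), Pow(Add(63, Mul(2, Mul(-4, 9))), -1)) = Mul(4, -36, Pow(Add(63, Mul(2, -36)), -1)) = Mul(4, -36, Pow(Add(63, -72), -1)) = Mul(4, -36, Pow(-9, -1)) = Mul(4, -36, Rational(-1, 9)) = 16)
Add(d, Mul(-1, 45235)) = Add(16, Mul(-1, 45235)) = Add(16, -45235) = -45219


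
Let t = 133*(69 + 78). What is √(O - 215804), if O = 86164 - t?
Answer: I*√149191 ≈ 386.25*I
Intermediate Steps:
t = 19551 (t = 133*147 = 19551)
O = 66613 (O = 86164 - 1*19551 = 86164 - 19551 = 66613)
√(O - 215804) = √(66613 - 215804) = √(-149191) = I*√149191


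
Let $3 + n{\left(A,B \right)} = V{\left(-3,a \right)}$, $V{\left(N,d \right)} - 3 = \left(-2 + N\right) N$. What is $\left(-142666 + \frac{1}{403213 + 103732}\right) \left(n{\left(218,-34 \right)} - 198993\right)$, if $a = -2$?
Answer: $\frac{14390848134492882}{506945} \approx 2.8387 \cdot 10^{10}$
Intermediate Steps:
$V{\left(N,d \right)} = 3 + N \left(-2 + N\right)$ ($V{\left(N,d \right)} = 3 + \left(-2 + N\right) N = 3 + N \left(-2 + N\right)$)
$n{\left(A,B \right)} = 15$ ($n{\left(A,B \right)} = -3 + \left(3 + \left(-3\right)^{2} - -6\right) = -3 + \left(3 + 9 + 6\right) = -3 + 18 = 15$)
$\left(-142666 + \frac{1}{403213 + 103732}\right) \left(n{\left(218,-34 \right)} - 198993\right) = \left(-142666 + \frac{1}{403213 + 103732}\right) \left(15 - 198993\right) = \left(-142666 + \frac{1}{506945}\right) \left(-198978\right) = \left(- \frac{72323815369}{506945}\right) \left(-198978\right) = \frac{14390848134492882}{506945}$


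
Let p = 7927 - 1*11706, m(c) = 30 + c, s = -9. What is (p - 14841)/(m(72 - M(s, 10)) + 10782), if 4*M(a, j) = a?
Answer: -14896/8709 ≈ -1.7104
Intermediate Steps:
M(a, j) = a/4
p = -3779 (p = 7927 - 11706 = -3779)
(p - 14841)/(m(72 - M(s, 10)) + 10782) = (-3779 - 14841)/((30 + (72 - (-9)/4)) + 10782) = -18620/((30 + (72 - 1*(-9/4))) + 10782) = -18620/((30 + (72 + 9/4)) + 10782) = -18620/((30 + 297/4) + 10782) = -18620/(417/4 + 10782) = -18620/43545/4 = -18620*4/43545 = -14896/8709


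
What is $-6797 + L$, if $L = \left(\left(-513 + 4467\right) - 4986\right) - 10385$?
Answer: $-18214$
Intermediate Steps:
$L = -11417$ ($L = \left(3954 - 4986\right) - 10385 = -1032 - 10385 = -11417$)
$-6797 + L = -6797 - 11417 = -18214$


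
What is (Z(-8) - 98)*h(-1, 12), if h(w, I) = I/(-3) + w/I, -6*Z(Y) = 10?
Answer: 14651/36 ≈ 406.97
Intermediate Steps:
Z(Y) = -5/3 (Z(Y) = -⅙*10 = -5/3)
h(w, I) = -I/3 + w/I (h(w, I) = I*(-⅓) + w/I = -I/3 + w/I)
(Z(-8) - 98)*h(-1, 12) = (-5/3 - 98)*(-⅓*12 - 1/12) = -299*(-4 - 1*1/12)/3 = -299*(-4 - 1/12)/3 = -299/3*(-49/12) = 14651/36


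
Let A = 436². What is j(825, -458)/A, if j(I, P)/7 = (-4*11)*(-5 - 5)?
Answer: 385/23762 ≈ 0.016202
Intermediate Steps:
j(I, P) = 3080 (j(I, P) = 7*((-4*11)*(-5 - 5)) = 7*(-44*(-10)) = 7*440 = 3080)
A = 190096
j(825, -458)/A = 3080/190096 = 3080*(1/190096) = 385/23762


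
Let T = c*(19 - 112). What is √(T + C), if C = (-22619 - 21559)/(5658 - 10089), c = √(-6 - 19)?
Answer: √(21750302 - 1014410985*I)/1477 ≈ 15.412 - 15.085*I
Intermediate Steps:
c = 5*I (c = √(-25) = 5*I ≈ 5.0*I)
C = 14726/1477 (C = -44178/(-4431) = -44178*(-1/4431) = 14726/1477 ≈ 9.9702)
T = -465*I (T = (5*I)*(19 - 112) = (5*I)*(-93) = -465*I ≈ -465.0*I)
√(T + C) = √(-465*I + 14726/1477) = √(14726/1477 - 465*I)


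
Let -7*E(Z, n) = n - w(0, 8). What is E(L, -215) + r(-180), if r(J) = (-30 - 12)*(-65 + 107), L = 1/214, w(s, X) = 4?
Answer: -12129/7 ≈ -1732.7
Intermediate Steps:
L = 1/214 ≈ 0.0046729
E(Z, n) = 4/7 - n/7 (E(Z, n) = -(n - 1*4)/7 = -(n - 4)/7 = -(-4 + n)/7 = 4/7 - n/7)
r(J) = -1764 (r(J) = -42*42 = -1764)
E(L, -215) + r(-180) = (4/7 - ⅐*(-215)) - 1764 = (4/7 + 215/7) - 1764 = 219/7 - 1764 = -12129/7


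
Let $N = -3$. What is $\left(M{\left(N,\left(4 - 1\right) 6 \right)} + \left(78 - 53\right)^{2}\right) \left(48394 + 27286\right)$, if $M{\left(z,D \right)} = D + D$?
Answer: $50024480$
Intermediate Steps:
$M{\left(z,D \right)} = 2 D$
$\left(M{\left(N,\left(4 - 1\right) 6 \right)} + \left(78 - 53\right)^{2}\right) \left(48394 + 27286\right) = \left(2 \left(4 - 1\right) 6 + \left(78 - 53\right)^{2}\right) \left(48394 + 27286\right) = \left(2 \cdot 3 \cdot 6 + 25^{2}\right) 75680 = \left(2 \cdot 18 + 625\right) 75680 = \left(36 + 625\right) 75680 = 661 \cdot 75680 = 50024480$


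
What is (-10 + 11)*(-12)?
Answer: -12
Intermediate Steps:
(-10 + 11)*(-12) = 1*(-12) = -12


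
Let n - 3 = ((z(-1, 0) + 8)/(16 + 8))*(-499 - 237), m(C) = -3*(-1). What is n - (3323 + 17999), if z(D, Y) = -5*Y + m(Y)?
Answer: -64969/3 ≈ -21656.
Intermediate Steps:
m(C) = 3
z(D, Y) = 3 - 5*Y (z(D, Y) = -5*Y + 3 = 3 - 5*Y)
n = -1003/3 (n = 3 + (((3 - 5*0) + 8)/(16 + 8))*(-499 - 237) = 3 + (((3 + 0) + 8)/24)*(-736) = 3 + ((3 + 8)*(1/24))*(-736) = 3 + (11*(1/24))*(-736) = 3 + (11/24)*(-736) = 3 - 1012/3 = -1003/3 ≈ -334.33)
n - (3323 + 17999) = -1003/3 - (3323 + 17999) = -1003/3 - 1*21322 = -1003/3 - 21322 = -64969/3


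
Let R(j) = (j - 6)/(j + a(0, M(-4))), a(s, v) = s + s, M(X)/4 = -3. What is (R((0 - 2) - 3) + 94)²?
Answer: 231361/25 ≈ 9254.4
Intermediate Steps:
M(X) = -12 (M(X) = 4*(-3) = -12)
a(s, v) = 2*s
R(j) = (-6 + j)/j (R(j) = (j - 6)/(j + 2*0) = (-6 + j)/(j + 0) = (-6 + j)/j)
(R((0 - 2) - 3) + 94)² = ((-6 + ((0 - 2) - 3))/((0 - 2) - 3) + 94)² = ((-6 + (-2 - 3))/(-2 - 3) + 94)² = ((-6 - 5)/(-5) + 94)² = (-⅕*(-11) + 94)² = (11/5 + 94)² = (481/5)² = 231361/25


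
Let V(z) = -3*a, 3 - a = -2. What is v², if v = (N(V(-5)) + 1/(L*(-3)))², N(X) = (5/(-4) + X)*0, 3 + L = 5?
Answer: 1/1296 ≈ 0.00077160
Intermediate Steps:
L = 2 (L = -3 + 5 = 2)
a = 5 (a = 3 - 1*(-2) = 3 + 2 = 5)
V(z) = -15 (V(z) = -3*5 = -15)
N(X) = 0 (N(X) = (5*(-¼) + X)*0 = (-5/4 + X)*0 = 0)
v = 1/36 (v = (0 + 1/(2*(-3)))² = (0 + 1/(-6))² = (0 - ⅙)² = (-⅙)² = 1/36 ≈ 0.027778)
v² = (1/36)² = 1/1296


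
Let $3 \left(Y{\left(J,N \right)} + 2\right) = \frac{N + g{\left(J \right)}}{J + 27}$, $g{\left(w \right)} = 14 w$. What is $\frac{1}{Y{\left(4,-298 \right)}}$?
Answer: $- \frac{93}{428} \approx -0.21729$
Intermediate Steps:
$Y{\left(J,N \right)} = -2 + \frac{N + 14 J}{3 \left(27 + J\right)}$ ($Y{\left(J,N \right)} = -2 + \frac{\left(N + 14 J\right) \frac{1}{J + 27}}{3} = -2 + \frac{\left(N + 14 J\right) \frac{1}{27 + J}}{3} = -2 + \frac{\frac{1}{27 + J} \left(N + 14 J\right)}{3} = -2 + \frac{N + 14 J}{3 \left(27 + J\right)}$)
$\frac{1}{Y{\left(4,-298 \right)}} = \frac{1}{\frac{1}{3} \frac{1}{27 + 4} \left(-162 - 298 + 8 \cdot 4\right)} = \frac{1}{\frac{1}{3} \cdot \frac{1}{31} \left(-162 - 298 + 32\right)} = \frac{1}{\frac{1}{3} \cdot \frac{1}{31} \left(-428\right)} = \frac{1}{- \frac{428}{93}} = - \frac{93}{428}$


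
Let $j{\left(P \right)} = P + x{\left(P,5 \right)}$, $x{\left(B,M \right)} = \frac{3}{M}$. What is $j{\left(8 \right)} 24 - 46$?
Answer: $\frac{802}{5} \approx 160.4$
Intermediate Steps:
$j{\left(P \right)} = \frac{3}{5} + P$ ($j{\left(P \right)} = P + \frac{3}{5} = \frac{3}{5} + P$)
$j{\left(8 \right)} 24 - 46 = \left(\frac{3}{5} + 8\right) 24 - 46 = \frac{43}{5} \cdot 24 - 46 = \frac{1032}{5} - 46 = \frac{802}{5}$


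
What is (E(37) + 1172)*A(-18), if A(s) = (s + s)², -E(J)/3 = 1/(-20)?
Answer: 7595532/5 ≈ 1.5191e+6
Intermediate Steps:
E(J) = 3/20 (E(J) = -3/(-20) = -3*(-1/20) = 3/20)
A(s) = 4*s² (A(s) = (2*s)² = 4*s²)
(E(37) + 1172)*A(-18) = (3/20 + 1172)*(4*(-18)²) = 23443*(4*324)/20 = (23443/20)*1296 = 7595532/5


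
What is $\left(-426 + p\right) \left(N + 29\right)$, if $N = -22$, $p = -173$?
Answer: $-4193$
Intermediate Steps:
$\left(-426 + p\right) \left(N + 29\right) = \left(-426 - 173\right) \left(-22 + 29\right) = \left(-599\right) 7 = -4193$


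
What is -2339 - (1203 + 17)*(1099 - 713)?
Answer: -473259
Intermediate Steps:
-2339 - (1203 + 17)*(1099 - 713) = -2339 - 1220*386 = -2339 - 1*470920 = -2339 - 470920 = -473259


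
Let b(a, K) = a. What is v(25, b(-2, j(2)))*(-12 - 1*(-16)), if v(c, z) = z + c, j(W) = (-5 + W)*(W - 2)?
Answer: 92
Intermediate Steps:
j(W) = (-5 + W)*(-2 + W)
v(c, z) = c + z
v(25, b(-2, j(2)))*(-12 - 1*(-16)) = (25 - 2)*(-12 - 1*(-16)) = 23*(-12 + 16) = 23*4 = 92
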